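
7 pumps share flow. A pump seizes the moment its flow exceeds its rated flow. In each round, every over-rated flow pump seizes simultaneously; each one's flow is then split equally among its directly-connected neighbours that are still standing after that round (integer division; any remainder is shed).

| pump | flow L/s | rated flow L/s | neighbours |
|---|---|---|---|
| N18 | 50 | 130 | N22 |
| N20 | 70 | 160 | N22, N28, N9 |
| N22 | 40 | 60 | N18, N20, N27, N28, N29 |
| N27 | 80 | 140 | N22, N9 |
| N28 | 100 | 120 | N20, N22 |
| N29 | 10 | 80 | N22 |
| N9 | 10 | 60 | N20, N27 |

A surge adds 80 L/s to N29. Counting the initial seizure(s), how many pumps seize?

6

Round 1 — N29 at 90 > 80. N29 seizes.
  N29 sheds 90 L/s to N22: 90 each.
    N22: 40+90 = 130 > 60
Round 2 — N22 seizes.
  N22 sheds 130 L/s to N18, N20, N27, N28: 32 each (2 lost).
    N18: 50+32 = 82 ≤ 130
    N20: 70+32 = 102 ≤ 160
    N27: 80+32 = 112 ≤ 140
    N28: 100+32 = 132 > 120
Round 3 — N28 seizes.
  N28 sheds 132 L/s to N20: 132 each.
    N20: 102+132 = 234 > 160
Round 4 — N20 seizes.
  N20 sheds 234 L/s to N9: 234 each.
    N9: 10+234 = 244 > 60
Round 5 — N9 seizes.
  N9 sheds 244 L/s to N27: 244 each.
    N27: 112+244 = 356 > 140
Round 6 — N27 seizes.
  N27 sheds 356 L/s: no online neighbours, lost.
No further seizures.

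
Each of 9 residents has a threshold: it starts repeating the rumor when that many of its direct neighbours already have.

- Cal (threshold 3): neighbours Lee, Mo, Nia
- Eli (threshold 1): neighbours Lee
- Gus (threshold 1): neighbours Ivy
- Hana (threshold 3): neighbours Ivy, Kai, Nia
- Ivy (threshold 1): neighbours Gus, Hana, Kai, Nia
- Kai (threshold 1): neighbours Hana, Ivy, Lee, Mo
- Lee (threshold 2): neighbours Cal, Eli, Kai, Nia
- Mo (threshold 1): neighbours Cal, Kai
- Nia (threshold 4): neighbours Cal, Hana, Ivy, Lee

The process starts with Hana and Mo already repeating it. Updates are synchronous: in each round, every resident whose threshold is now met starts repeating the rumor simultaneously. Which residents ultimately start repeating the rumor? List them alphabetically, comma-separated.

Round 1 — Hana, Mo start repeating the rumor (initial).
Round 2 — checking thresholds:
  Cal: 1 of 3 neighbours < 3, below threshold.
  Ivy: 1 of 4 neighbours ≥ 1, starts repeating the rumor.
  Kai: 2 of 4 neighbours ≥ 1, starts repeating the rumor.
  Nia: 1 of 4 neighbours < 4, below threshold.
Round 3 — checking thresholds:
  Cal: 1 of 3 neighbours < 3, below threshold.
  Gus: 1 of 1 neighbours ≥ 1, starts repeating the rumor.
  Lee: 1 of 4 neighbours < 2, below threshold.
  Nia: 2 of 4 neighbours < 4, below threshold.
Round 4 — no new spreads; cascade stops.

Gus, Hana, Ivy, Kai, Mo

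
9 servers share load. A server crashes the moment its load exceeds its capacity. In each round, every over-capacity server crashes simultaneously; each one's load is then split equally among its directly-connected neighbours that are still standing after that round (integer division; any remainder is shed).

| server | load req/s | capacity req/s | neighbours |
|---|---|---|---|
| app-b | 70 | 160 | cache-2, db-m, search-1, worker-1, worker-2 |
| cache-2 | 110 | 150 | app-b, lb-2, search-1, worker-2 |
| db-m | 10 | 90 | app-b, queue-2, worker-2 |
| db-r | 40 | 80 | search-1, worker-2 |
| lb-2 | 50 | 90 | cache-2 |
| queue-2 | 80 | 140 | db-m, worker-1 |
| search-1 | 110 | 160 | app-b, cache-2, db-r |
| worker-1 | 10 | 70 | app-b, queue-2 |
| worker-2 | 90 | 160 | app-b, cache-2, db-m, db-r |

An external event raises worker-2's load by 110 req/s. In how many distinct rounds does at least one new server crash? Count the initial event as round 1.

Round 1 — worker-2 at 200 > 160. worker-2 crashes.
  worker-2 sheds 200 req/s to app-b, cache-2, db-m, db-r: 50 each.
    app-b: 70+50 = 120 ≤ 160
    cache-2: 110+50 = 160 > 150
    db-m: 10+50 = 60 ≤ 90
    db-r: 40+50 = 90 > 80
Round 2 — cache-2, db-r crash.
  cache-2 sheds 160 req/s to app-b, lb-2, search-1: 53 each (1 lost).
    app-b: 120+53 = 173 > 160
    lb-2: 50+53 = 103 > 90
    search-1: 110+53 = 163 > 160
  db-r sheds 90 req/s to search-1: 90 each.
    search-1: 163+90 = 253 > 160
Round 3 — app-b, lb-2, search-1 crash.
  app-b sheds 173 req/s to db-m, worker-1: 86 each (1 lost).
    db-m: 60+86 = 146 > 90
    worker-1: 10+86 = 96 > 70
  lb-2 sheds 103 req/s: no online neighbours, lost.
  search-1 sheds 253 req/s: no online neighbours, lost.
Round 4 — db-m, worker-1 crash.
  db-m sheds 146 req/s to queue-2: 146 each.
    queue-2: 80+146 = 226 > 140
  worker-1 sheds 96 req/s to queue-2: 96 each.
    queue-2: 226+96 = 322 > 140
Round 5 — queue-2 crashes.
  queue-2 sheds 322 req/s: no online neighbours, lost.
No further crashes.

5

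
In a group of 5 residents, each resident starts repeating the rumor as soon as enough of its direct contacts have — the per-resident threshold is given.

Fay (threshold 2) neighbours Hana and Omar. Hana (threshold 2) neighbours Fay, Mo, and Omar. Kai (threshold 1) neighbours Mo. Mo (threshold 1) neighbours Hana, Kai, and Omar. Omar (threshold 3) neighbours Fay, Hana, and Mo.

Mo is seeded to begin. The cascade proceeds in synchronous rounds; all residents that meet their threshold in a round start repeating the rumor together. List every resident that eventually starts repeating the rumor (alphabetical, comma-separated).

Round 1 — Mo starts repeating the rumor (initial).
Round 2 — checking thresholds:
  Hana: 1 of 3 neighbours < 2, not yet.
  Kai: 1 of 1 neighbours ≥ 1, starts repeating the rumor.
  Omar: 1 of 3 neighbours < 3, not yet.
Round 3 — no new spreads; cascade stops.

Kai, Mo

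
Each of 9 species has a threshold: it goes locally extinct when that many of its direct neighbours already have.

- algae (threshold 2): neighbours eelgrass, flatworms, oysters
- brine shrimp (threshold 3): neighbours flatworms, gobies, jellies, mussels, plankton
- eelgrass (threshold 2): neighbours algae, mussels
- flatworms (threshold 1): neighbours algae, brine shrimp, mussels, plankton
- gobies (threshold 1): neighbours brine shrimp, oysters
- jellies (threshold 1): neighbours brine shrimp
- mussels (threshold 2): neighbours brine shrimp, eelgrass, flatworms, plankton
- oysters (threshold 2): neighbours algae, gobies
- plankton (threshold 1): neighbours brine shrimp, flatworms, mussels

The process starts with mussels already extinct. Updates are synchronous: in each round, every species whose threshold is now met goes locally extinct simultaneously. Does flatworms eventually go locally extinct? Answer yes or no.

yes

Round 1 — mussels goes locally extinct (initial).
Round 2 — checking thresholds:
  brine shrimp: 1 of 5 neighbours < 3, below threshold.
  eelgrass: 1 of 2 neighbours < 2, below threshold.
  flatworms: 1 of 4 neighbours ≥ 1, goes locally extinct.
  plankton: 1 of 3 neighbours ≥ 1, goes locally extinct.
Round 3 — checking thresholds:
  algae: 1 of 3 neighbours < 2, below threshold.
  brine shrimp: 3 of 5 neighbours ≥ 3, goes locally extinct.
  eelgrass: 1 of 2 neighbours < 2, below threshold.
Round 4 — checking thresholds:
  algae: 1 of 3 neighbours < 2, below threshold.
  eelgrass: 1 of 2 neighbours < 2, below threshold.
  gobies: 1 of 2 neighbours ≥ 1, goes locally extinct.
  jellies: 1 of 1 neighbours ≥ 1, goes locally extinct.
Round 5 — no new extinctions; cascade stops.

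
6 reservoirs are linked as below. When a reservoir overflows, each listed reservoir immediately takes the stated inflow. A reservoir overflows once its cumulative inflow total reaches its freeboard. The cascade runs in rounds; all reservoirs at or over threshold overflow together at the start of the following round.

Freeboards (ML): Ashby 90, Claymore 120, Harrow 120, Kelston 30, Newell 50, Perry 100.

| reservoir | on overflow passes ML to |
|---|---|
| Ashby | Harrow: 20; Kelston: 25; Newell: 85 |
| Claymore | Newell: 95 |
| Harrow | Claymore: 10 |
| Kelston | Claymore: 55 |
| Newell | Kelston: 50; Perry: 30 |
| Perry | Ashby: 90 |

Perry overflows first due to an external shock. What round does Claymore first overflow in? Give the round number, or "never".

Round 1 — Perry overflows (initial).
  Ashby: +90 → 90 ≥ 90
Round 2 — Ashby overflows.
  Harrow: +20 → 20 < 120
  Kelston: +25 → 25 < 30
  Newell: +85 → 85 ≥ 50
Round 3 — Newell overflows.
  Kelston: +50 → 75 ≥ 30
Round 4 — Kelston overflows.
  Claymore: +55 → 55 < 120
No further overflows.

never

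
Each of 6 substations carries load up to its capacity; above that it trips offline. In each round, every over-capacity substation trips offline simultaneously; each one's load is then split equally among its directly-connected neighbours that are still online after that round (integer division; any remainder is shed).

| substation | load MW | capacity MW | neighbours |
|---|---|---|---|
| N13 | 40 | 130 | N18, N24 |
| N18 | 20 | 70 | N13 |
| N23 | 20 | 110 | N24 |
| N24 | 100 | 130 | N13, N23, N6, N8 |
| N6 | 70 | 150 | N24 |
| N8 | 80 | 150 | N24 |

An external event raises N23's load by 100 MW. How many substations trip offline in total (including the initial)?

Round 1 — N23 at 120 > 110. N23 trips offline.
  N23 sheds 120 MW to N24: 120 each.
    N24: 100+120 = 220 > 130
Round 2 — N24 trips offline.
  N24 sheds 220 MW to N13, N6, N8: 73 each (1 lost).
    N13: 40+73 = 113 ≤ 130
    N6: 70+73 = 143 ≤ 150
    N8: 80+73 = 153 > 150
Round 3 — N8 trips offline.
  N8 sheds 153 MW: no online neighbours, lost.
No further trips.

3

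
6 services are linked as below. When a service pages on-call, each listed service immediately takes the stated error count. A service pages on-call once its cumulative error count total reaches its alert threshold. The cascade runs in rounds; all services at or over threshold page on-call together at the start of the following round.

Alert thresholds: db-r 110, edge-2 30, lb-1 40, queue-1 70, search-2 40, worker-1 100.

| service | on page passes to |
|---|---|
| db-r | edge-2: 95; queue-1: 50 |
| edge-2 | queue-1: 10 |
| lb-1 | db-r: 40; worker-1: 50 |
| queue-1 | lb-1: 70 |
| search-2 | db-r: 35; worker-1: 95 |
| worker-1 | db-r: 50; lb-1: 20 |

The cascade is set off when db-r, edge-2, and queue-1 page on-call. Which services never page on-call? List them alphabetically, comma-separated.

Round 1 — db-r, edge-2, queue-1 page on-call (initial).
  lb-1: +70 → 70 ≥ 40
Round 2 — lb-1 pages on-call.
  worker-1: +50 → 50 < 100
No further pages.

search-2, worker-1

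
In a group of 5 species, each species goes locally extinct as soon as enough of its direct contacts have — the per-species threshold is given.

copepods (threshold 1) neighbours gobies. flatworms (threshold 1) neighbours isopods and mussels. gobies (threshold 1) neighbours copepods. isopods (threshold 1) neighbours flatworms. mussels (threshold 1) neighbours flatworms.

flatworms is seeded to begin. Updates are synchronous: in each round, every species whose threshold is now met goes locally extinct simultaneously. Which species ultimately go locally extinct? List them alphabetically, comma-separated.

flatworms, isopods, mussels

Round 1 — flatworms goes locally extinct (initial).
Round 2 — checking thresholds:
  isopods: 1 of 1 neighbours ≥ 1, goes locally extinct.
  mussels: 1 of 1 neighbours ≥ 1, goes locally extinct.
Round 3 — no new extinctions; cascade stops.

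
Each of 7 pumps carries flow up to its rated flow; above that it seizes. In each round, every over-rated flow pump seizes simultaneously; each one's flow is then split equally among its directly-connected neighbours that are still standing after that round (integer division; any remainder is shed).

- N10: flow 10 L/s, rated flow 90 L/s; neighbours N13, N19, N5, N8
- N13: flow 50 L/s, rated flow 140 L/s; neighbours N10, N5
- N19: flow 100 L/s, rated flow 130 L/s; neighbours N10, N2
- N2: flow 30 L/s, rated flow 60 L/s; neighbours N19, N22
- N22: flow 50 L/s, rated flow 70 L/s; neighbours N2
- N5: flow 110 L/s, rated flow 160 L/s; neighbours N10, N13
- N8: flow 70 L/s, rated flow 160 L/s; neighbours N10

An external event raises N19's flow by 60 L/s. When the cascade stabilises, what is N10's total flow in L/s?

Round 1 — N19 at 160 > 130. N19 seizes.
  N19 sheds 160 L/s to N10, N2: 80 each.
    N10: 10+80 = 90 ≤ 90
    N2: 30+80 = 110 > 60
Round 2 — N2 seizes.
  N2 sheds 110 L/s to N22: 110 each.
    N22: 50+110 = 160 > 70
Round 3 — N22 seizes.
  N22 sheds 160 L/s: no online neighbours, lost.
No further seizures.

90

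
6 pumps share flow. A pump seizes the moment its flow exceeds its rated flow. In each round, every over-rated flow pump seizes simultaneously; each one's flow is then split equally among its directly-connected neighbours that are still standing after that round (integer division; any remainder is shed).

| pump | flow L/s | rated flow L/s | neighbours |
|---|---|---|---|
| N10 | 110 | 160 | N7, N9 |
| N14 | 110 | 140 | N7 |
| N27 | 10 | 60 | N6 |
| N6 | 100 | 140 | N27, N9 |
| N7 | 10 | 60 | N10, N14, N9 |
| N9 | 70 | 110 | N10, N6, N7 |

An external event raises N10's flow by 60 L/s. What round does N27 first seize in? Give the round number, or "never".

Round 1 — N10 at 170 > 160. N10 seizes.
  N10 sheds 170 L/s to N7, N9: 85 each.
    N7: 10+85 = 95 > 60
    N9: 70+85 = 155 > 110
Round 2 — N7, N9 seize.
  N7 sheds 95 L/s to N14: 95 each.
    N14: 110+95 = 205 > 140
  N9 sheds 155 L/s to N6: 155 each.
    N6: 100+155 = 255 > 140
Round 3 — N14, N6 seize.
  N14 sheds 205 L/s: no online neighbours, lost.
  N6 sheds 255 L/s to N27: 255 each.
    N27: 10+255 = 265 > 60
Round 4 — N27 seizes.
  N27 sheds 265 L/s: no online neighbours, lost.
No further seizures.

4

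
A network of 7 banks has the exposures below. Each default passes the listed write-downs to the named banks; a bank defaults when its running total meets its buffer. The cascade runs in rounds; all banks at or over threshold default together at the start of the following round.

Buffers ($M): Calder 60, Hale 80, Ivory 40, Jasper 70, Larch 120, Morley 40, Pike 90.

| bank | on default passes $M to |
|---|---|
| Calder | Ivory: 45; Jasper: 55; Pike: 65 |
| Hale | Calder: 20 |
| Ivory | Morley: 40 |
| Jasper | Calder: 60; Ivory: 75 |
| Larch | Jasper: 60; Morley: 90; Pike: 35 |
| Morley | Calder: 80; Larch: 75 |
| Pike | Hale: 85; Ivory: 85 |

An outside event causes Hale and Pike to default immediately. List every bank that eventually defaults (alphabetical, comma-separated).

Calder, Hale, Ivory, Morley, Pike

Round 1 — Hale, Pike default (initial).
  Calder: +20 → 20 < 60
  Ivory: +85 → 85 ≥ 40
Round 2 — Ivory defaults.
  Morley: +40 → 40 ≥ 40
Round 3 — Morley defaults.
  Calder: +80 → 100 ≥ 60
  Larch: +75 → 75 < 120
Round 4 — Calder defaults.
  Jasper: +55 → 55 < 70
No further defaults.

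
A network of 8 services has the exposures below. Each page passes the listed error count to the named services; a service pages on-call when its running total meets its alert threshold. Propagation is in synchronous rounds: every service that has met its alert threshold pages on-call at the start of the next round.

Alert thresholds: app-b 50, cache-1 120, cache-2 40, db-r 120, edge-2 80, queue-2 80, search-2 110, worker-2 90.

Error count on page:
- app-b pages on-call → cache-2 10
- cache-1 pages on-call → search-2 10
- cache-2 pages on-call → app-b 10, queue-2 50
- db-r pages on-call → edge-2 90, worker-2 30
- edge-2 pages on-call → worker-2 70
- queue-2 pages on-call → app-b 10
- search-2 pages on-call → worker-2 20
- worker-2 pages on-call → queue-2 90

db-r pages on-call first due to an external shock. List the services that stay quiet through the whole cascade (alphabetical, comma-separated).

Round 1 — db-r pages on-call (initial).
  edge-2: +90 → 90 ≥ 80
  worker-2: +30 → 30 < 90
Round 2 — edge-2 pages on-call.
  worker-2: +70 → 100 ≥ 90
Round 3 — worker-2 pages on-call.
  queue-2: +90 → 90 ≥ 80
Round 4 — queue-2 pages on-call.
  app-b: +10 → 10 < 50
No further pages.

app-b, cache-1, cache-2, search-2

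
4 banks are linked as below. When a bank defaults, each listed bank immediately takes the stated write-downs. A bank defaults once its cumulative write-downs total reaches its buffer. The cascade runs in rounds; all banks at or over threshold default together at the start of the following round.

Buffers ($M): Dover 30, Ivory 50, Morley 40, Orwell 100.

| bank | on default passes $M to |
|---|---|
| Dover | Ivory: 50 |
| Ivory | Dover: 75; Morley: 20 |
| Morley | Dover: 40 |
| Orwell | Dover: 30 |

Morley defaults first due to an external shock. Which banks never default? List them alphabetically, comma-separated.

Orwell

Round 1 — Morley defaults (initial).
  Dover: +40 → 40 ≥ 30
Round 2 — Dover defaults.
  Ivory: +50 → 50 ≥ 50
Round 3 — Ivory defaults.
No further defaults.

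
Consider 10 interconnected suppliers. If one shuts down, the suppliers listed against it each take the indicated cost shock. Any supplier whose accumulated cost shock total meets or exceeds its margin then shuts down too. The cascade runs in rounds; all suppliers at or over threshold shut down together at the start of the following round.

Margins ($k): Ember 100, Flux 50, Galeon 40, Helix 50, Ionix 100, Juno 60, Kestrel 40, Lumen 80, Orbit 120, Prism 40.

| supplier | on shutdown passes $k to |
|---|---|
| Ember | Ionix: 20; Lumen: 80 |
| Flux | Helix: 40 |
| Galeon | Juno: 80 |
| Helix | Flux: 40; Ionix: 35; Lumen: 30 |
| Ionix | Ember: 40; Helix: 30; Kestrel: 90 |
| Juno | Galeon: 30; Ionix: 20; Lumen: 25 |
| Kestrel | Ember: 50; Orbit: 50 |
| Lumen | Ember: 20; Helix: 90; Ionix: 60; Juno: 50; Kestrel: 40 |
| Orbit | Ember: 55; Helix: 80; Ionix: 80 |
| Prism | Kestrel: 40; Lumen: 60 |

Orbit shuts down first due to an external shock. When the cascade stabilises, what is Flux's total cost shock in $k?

40

Round 1 — Orbit shuts down (initial).
  Ember: +55 → 55 < 100
  Helix: +80 → 80 ≥ 50
  Ionix: +80 → 80 < 100
Round 2 — Helix shuts down.
  Flux: +40 → 40 < 50
  Ionix: +35 → 115 ≥ 100
  Lumen: +30 → 30 < 80
Round 3 — Ionix shuts down.
  Ember: +40 → 95 < 100
  Kestrel: +90 → 90 ≥ 40
Round 4 — Kestrel shuts down.
  Ember: +50 → 145 ≥ 100
Round 5 — Ember shuts down.
  Lumen: +80 → 110 ≥ 80
Round 6 — Lumen shuts down.
  Juno: +50 → 50 < 60
No further shutdowns.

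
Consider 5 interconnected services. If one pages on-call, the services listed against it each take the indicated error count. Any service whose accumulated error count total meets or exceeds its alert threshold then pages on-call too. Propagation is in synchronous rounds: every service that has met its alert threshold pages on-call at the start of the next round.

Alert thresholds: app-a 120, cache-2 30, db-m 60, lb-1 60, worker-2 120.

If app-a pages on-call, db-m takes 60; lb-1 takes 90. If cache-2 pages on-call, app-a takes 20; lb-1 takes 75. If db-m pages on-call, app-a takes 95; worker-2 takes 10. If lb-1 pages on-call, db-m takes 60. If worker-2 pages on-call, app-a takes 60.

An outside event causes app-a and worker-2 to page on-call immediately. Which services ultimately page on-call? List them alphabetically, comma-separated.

app-a, db-m, lb-1, worker-2

Round 1 — app-a, worker-2 page on-call (initial).
  db-m: +60 → 60 ≥ 60
  lb-1: +90 → 90 ≥ 60
Round 2 — db-m, lb-1 page on-call.
No further pages.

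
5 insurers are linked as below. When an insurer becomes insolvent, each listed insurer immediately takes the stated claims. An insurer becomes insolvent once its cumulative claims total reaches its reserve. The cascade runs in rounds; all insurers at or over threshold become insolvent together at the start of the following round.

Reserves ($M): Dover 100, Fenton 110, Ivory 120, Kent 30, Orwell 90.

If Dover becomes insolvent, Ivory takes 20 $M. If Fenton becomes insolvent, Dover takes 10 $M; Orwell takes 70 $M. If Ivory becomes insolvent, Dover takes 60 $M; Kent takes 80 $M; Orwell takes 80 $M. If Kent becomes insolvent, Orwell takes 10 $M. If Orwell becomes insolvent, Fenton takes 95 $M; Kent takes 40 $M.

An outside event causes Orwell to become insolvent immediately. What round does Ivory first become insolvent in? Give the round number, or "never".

Round 1 — Orwell becomes insolvent (initial).
  Fenton: +95 → 95 < 110
  Kent: +40 → 40 ≥ 30
Round 2 — Kent becomes insolvent.
No further insolvencies.

never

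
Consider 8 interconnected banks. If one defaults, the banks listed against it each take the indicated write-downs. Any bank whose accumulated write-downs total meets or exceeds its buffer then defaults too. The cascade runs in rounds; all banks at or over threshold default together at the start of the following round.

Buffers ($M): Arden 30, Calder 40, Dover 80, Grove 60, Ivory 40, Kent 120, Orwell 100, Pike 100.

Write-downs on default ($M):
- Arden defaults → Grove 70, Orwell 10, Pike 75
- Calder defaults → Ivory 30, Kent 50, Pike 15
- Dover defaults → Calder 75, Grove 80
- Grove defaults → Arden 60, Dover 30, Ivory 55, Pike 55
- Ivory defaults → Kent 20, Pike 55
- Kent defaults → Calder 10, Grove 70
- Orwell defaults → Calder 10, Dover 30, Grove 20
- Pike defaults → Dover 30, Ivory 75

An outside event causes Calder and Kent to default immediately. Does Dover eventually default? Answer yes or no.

Round 1 — Calder, Kent default (initial).
  Grove: +70 → 70 ≥ 60
  Ivory: +30 → 30 < 40
  Pike: +15 → 15 < 100
Round 2 — Grove defaults.
  Arden: +60 → 60 ≥ 30
  Dover: +30 → 30 < 80
  Ivory: +55 → 85 ≥ 40
  Pike: +55 → 70 < 100
Round 3 — Arden, Ivory default.
  Orwell: +10 → 10 < 100
  Pike: +75+55 → 200 ≥ 100
Round 4 — Pike defaults.
  Dover: +30 → 60 < 80
No further defaults.

no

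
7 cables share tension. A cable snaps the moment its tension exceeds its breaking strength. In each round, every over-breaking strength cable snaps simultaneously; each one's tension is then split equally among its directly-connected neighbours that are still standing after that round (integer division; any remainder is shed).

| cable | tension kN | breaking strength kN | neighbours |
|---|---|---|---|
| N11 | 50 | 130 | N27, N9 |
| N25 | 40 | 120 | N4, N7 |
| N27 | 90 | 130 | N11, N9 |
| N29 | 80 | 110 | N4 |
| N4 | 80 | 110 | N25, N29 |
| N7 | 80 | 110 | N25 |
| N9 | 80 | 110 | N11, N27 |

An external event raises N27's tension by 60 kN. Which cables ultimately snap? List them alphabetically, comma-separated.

Round 1 — N27 at 150 > 130. N27 snaps.
  N27 sheds 150 kN to N11, N9: 75 each.
    N11: 50+75 = 125 ≤ 130
    N9: 80+75 = 155 > 110
Round 2 — N9 snaps.
  N9 sheds 155 kN to N11: 155 each.
    N11: 125+155 = 280 > 130
Round 3 — N11 snaps.
  N11 sheds 280 kN: no online neighbours, lost.
No further breaks.

N11, N27, N9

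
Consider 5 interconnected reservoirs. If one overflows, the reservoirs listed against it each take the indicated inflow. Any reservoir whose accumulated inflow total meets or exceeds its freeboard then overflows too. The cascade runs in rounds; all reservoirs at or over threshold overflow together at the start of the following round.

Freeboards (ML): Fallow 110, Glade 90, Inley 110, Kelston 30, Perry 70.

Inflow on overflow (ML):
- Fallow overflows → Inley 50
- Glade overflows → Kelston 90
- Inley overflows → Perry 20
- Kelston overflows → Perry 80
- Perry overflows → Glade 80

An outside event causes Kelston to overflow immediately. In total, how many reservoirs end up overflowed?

Round 1 — Kelston overflows (initial).
  Perry: +80 → 80 ≥ 70
Round 2 — Perry overflows.
  Glade: +80 → 80 < 90
No further overflows.

2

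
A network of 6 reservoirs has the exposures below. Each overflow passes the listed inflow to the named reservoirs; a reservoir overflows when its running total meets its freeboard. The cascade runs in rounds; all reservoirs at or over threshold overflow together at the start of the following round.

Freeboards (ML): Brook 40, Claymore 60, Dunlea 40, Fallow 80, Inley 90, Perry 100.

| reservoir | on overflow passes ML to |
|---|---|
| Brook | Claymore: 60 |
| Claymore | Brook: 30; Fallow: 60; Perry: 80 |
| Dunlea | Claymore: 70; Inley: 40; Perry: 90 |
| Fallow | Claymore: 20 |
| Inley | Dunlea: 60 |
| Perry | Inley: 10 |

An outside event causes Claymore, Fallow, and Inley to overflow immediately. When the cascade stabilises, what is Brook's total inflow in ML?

Round 1 — Claymore, Fallow, Inley overflow (initial).
  Brook: +30 → 30 < 40
  Dunlea: +60 → 60 ≥ 40
  Perry: +80 → 80 < 100
Round 2 — Dunlea overflows.
  Perry: +90 → 170 ≥ 100
Round 3 — Perry overflows.
No further overflows.

30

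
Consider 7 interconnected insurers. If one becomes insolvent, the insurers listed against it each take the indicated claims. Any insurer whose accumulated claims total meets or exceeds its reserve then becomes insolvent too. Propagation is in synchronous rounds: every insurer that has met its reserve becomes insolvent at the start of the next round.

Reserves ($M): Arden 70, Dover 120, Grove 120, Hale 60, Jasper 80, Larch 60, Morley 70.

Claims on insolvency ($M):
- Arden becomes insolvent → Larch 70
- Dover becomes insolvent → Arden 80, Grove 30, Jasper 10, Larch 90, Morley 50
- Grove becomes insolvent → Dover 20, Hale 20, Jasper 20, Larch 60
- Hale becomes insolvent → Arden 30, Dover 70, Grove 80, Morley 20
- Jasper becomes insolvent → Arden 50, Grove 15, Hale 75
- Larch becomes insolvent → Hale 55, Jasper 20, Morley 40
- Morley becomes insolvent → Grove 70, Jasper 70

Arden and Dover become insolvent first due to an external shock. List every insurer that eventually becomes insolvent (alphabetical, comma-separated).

Arden, Dover, Grove, Hale, Jasper, Larch, Morley

Round 1 — Arden, Dover become insolvent (initial).
  Grove: +30 → 30 < 120
  Jasper: +10 → 10 < 80
  Larch: +70+90 → 160 ≥ 60
  Morley: +50 → 50 < 70
Round 2 — Larch becomes insolvent.
  Hale: +55 → 55 < 60
  Jasper: +20 → 30 < 80
  Morley: +40 → 90 ≥ 70
Round 3 — Morley becomes insolvent.
  Grove: +70 → 100 < 120
  Jasper: +70 → 100 ≥ 80
Round 4 — Jasper becomes insolvent.
  Grove: +15 → 115 < 120
  Hale: +75 → 130 ≥ 60
Round 5 — Hale becomes insolvent.
  Grove: +80 → 195 ≥ 120
Round 6 — Grove becomes insolvent.
No further insolvencies.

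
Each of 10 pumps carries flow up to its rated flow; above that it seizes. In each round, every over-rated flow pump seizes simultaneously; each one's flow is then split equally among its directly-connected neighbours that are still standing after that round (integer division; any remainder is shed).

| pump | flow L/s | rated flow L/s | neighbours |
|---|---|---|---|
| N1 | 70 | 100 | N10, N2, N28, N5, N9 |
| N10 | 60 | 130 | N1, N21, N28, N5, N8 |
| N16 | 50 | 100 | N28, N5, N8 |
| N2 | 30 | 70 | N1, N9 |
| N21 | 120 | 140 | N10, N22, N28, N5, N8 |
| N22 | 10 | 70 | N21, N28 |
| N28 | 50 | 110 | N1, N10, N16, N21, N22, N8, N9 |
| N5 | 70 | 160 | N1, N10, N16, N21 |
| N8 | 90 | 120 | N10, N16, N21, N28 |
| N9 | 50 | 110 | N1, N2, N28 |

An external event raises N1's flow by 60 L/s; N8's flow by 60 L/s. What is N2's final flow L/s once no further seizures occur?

56

Round 1 — N1 at 130 > 100; N8 at 150 > 120. N1, N8 seize.
  N1 sheds 130 L/s to N10, N2, N28, N5, N9: 26 each.
    N10: 60+26 = 86 ≤ 130
    N2: 30+26 = 56 ≤ 70
    N28: 50+26 = 76 ≤ 110
    N5: 70+26 = 96 ≤ 160
    N9: 50+26 = 76 ≤ 110
  N8 sheds 150 L/s to N10, N16, N21, N28: 37 each (2 lost).
    N10: 86+37 = 123 ≤ 130
    N16: 50+37 = 87 ≤ 100
    N21: 120+37 = 157 > 140
    N28: 76+37 = 113 > 110
Round 2 — N21, N28 seize.
  N21 sheds 157 L/s to N10, N22, N5: 52 each (1 lost).
    N10: 123+52 = 175 > 130
    N22: 10+52 = 62 ≤ 70
    N5: 96+52 = 148 ≤ 160
  N28 sheds 113 L/s to N10, N16, N22, N9: 28 each (1 lost).
    N10: 175+28 = 203 > 130
    N16: 87+28 = 115 > 100
    N22: 62+28 = 90 > 70
    N9: 76+28 = 104 ≤ 110
Round 3 — N10, N16, N22 seize.
  N10 sheds 203 L/s to N5: 203 each.
    N5: 148+203 = 351 > 160
  N16 sheds 115 L/s to N5: 115 each.
    N5: 351+115 = 466 > 160
  N22 sheds 90 L/s: no online neighbours, lost.
Round 4 — N5 seizes.
  N5 sheds 466 L/s: no online neighbours, lost.
No further seizures.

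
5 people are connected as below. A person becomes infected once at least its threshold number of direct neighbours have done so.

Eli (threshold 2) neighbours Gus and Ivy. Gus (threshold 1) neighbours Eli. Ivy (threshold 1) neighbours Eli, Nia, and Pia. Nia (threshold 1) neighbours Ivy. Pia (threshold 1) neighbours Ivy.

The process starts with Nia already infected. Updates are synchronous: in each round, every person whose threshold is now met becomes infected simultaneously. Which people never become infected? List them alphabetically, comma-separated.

Eli, Gus

Round 1 — Nia becomes infected (initial).
Round 2 — checking thresholds:
  Ivy: 1 of 3 neighbours ≥ 1, becomes infected.
Round 3 — checking thresholds:
  Eli: 1 of 2 neighbours < 2, below threshold.
  Pia: 1 of 1 neighbours ≥ 1, becomes infected.
Round 4 — no new infections; cascade stops.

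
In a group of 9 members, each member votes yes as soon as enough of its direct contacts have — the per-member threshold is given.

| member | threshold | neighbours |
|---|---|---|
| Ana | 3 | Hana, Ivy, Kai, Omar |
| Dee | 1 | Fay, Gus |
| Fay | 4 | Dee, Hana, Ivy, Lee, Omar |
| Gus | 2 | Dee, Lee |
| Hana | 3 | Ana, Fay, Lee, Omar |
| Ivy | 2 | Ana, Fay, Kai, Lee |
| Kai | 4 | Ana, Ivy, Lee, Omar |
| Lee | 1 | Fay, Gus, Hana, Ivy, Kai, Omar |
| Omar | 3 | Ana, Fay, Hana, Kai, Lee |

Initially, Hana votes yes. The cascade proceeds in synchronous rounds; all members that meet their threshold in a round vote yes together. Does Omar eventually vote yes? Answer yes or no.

Round 1 — Hana votes yes (initial).
Round 2 — checking thresholds:
  Ana: 1 of 4 neighbours < 3, below threshold.
  Fay: 1 of 5 neighbours < 4, below threshold.
  Lee: 1 of 6 neighbours ≥ 1, votes yes.
  Omar: 1 of 5 neighbours < 3, below threshold.
Round 3 — no new yes votes; cascade stops.

no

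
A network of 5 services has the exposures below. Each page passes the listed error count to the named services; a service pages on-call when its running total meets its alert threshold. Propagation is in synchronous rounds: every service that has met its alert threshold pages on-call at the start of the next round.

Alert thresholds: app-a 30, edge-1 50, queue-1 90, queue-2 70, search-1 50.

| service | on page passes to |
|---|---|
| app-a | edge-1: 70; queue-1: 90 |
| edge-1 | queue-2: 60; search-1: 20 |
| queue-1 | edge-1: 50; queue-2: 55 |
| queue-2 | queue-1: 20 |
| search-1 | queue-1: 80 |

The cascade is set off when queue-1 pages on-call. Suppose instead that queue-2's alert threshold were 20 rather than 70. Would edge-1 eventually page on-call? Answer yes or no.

yes

With queue-2's alert threshold at 20:
Round 1 — queue-1 pages on-call (initial).
  edge-1: +50 → 50 ≥ 50
  queue-2: +55 → 55 ≥ 20
Round 2 — edge-1, queue-2 page on-call.
  search-1: +20 → 20 < 50
No further pages.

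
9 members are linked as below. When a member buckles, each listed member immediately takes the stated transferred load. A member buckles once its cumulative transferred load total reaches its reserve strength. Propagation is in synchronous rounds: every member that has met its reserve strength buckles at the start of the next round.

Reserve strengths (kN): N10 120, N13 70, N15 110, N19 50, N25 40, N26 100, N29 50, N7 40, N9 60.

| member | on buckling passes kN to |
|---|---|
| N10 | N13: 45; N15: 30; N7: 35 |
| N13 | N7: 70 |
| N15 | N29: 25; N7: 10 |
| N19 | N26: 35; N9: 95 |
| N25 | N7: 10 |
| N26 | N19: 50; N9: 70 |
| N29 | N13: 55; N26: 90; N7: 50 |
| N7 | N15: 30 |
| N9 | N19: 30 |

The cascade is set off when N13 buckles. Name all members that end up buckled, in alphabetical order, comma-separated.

Round 1 — N13 buckles (initial).
  N7: +70 → 70 ≥ 40
Round 2 — N7 buckles.
  N15: +30 → 30 < 110
No further bucklings.

N13, N7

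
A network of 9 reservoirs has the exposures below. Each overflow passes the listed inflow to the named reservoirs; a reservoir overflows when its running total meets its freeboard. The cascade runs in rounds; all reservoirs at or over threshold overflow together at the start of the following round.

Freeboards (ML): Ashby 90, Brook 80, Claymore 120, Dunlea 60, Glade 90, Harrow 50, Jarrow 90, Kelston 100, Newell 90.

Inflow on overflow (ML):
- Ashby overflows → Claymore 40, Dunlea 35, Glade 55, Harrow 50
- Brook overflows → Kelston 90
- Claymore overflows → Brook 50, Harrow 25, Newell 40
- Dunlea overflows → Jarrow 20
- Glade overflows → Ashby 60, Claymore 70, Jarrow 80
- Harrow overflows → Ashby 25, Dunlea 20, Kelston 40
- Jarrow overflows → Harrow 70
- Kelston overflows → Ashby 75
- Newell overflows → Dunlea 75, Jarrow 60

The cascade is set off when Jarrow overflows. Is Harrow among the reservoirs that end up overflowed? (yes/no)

yes

Round 1 — Jarrow overflows (initial).
  Harrow: +70 → 70 ≥ 50
Round 2 — Harrow overflows.
  Ashby: +25 → 25 < 90
  Dunlea: +20 → 20 < 60
  Kelston: +40 → 40 < 100
No further overflows.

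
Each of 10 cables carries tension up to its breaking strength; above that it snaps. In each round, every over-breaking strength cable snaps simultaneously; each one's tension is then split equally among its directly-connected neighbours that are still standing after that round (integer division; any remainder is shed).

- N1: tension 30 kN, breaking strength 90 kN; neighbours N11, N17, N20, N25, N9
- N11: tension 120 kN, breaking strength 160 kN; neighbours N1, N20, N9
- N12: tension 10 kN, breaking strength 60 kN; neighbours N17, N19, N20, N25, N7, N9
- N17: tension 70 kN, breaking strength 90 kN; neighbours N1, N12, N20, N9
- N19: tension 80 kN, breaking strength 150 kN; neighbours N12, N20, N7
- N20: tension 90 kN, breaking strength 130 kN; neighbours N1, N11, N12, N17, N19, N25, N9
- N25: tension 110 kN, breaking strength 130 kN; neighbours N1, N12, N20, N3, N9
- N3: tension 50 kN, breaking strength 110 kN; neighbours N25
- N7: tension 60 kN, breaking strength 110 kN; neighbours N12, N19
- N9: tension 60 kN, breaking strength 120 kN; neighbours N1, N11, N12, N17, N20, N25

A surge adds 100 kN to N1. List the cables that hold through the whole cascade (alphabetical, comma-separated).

Round 1 — N1 at 130 > 90. N1 snaps.
  N1 sheds 130 kN to N11, N17, N20, N25, N9: 26 each.
    N11: 120+26 = 146 ≤ 160
    N17: 70+26 = 96 > 90
    N20: 90+26 = 116 ≤ 130
    N25: 110+26 = 136 > 130
    N9: 60+26 = 86 ≤ 120
Round 2 — N17, N25 snap.
  N17 sheds 96 kN to N12, N20, N9: 32 each.
    N12: 10+32 = 42 ≤ 60
    N20: 116+32 = 148 > 130
    N9: 86+32 = 118 ≤ 120
  N25 sheds 136 kN to N12, N20, N3, N9: 34 each.
    N12: 42+34 = 76 > 60
    N20: 148+34 = 182 > 130
    N3: 50+34 = 84 ≤ 110
    N9: 118+34 = 152 > 120
Round 3 — N12, N20, N9 snap.
  N12 sheds 76 kN to N19, N7: 38 each.
    N19: 80+38 = 118 ≤ 150
    N7: 60+38 = 98 ≤ 110
  N20 sheds 182 kN to N11, N19: 91 each.
    N11: 146+91 = 237 > 160
    N19: 118+91 = 209 > 150
  N9 sheds 152 kN to N11: 152 each.
    N11: 237+152 = 389 > 160
Round 4 — N11, N19 snap.
  N11 sheds 389 kN: no online neighbours, lost.
  N19 sheds 209 kN to N7: 209 each.
    N7: 98+209 = 307 > 110
Round 5 — N7 snaps.
  N7 sheds 307 kN: no online neighbours, lost.
No further breaks.

N3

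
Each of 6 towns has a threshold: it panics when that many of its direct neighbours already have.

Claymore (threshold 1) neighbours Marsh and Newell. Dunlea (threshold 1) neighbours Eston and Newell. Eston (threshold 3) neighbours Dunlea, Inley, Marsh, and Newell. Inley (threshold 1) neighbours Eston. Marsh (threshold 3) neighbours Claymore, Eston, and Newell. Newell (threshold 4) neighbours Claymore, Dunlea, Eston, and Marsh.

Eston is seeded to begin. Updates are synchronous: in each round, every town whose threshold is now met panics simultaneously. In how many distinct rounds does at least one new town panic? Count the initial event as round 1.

Round 1 — Eston panics (initial).
Round 2 — checking thresholds:
  Dunlea: 1 of 2 neighbours ≥ 1, panics.
  Inley: 1 of 1 neighbours ≥ 1, panics.
  Marsh: 1 of 3 neighbours < 3, below threshold.
  Newell: 1 of 4 neighbours < 4, below threshold.
Round 3 — no new panics; cascade stops.

2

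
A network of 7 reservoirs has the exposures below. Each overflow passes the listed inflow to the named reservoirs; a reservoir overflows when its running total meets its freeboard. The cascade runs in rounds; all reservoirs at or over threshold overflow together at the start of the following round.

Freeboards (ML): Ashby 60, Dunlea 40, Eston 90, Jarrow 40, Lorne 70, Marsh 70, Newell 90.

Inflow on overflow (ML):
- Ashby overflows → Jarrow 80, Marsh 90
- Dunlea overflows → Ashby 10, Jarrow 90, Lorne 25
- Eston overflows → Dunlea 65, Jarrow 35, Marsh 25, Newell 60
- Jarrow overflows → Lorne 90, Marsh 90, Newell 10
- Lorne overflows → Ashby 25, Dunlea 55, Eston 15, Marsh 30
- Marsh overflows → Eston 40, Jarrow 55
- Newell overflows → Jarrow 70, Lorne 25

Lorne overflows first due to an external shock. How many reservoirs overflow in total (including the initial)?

Round 1 — Lorne overflows (initial).
  Ashby: +25 → 25 < 60
  Dunlea: +55 → 55 ≥ 40
  Eston: +15 → 15 < 90
  Marsh: +30 → 30 < 70
Round 2 — Dunlea overflows.
  Ashby: +10 → 35 < 60
  Jarrow: +90 → 90 ≥ 40
Round 3 — Jarrow overflows.
  Marsh: +90 → 120 ≥ 70
  Newell: +10 → 10 < 90
Round 4 — Marsh overflows.
  Eston: +40 → 55 < 90
No further overflows.

4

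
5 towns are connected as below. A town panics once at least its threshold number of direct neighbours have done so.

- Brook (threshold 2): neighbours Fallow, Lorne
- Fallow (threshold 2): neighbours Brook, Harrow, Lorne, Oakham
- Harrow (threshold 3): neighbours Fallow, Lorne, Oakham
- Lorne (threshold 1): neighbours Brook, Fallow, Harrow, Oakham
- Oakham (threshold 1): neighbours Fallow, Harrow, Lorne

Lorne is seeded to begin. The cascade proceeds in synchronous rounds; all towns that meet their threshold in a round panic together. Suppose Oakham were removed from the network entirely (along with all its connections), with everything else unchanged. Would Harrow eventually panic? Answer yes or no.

With Oakham removed:
Round 1 — Lorne panics (initial).
Round 2 — no new panics; cascade stops.

no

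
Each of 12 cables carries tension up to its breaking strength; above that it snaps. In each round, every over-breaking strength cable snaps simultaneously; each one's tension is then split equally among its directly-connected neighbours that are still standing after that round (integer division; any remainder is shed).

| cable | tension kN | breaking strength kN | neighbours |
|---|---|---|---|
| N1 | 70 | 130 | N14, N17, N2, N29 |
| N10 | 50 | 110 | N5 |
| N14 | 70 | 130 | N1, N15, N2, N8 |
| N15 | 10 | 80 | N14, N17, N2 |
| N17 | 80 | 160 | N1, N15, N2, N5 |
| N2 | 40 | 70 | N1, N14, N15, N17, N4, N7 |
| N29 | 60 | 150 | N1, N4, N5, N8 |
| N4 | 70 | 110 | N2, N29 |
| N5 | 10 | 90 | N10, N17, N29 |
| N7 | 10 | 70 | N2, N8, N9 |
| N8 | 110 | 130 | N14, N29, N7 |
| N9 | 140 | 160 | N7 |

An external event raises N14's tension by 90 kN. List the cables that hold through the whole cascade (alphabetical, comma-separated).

N1, N10, N15, N17, N29, N4, N5

Round 1 — N14 at 160 > 130. N14 snaps.
  N14 sheds 160 kN to N1, N15, N2, N8: 40 each.
    N1: 70+40 = 110 ≤ 130
    N15: 10+40 = 50 ≤ 80
    N2: 40+40 = 80 > 70
    N8: 110+40 = 150 > 130
Round 2 — N2, N8 snap.
  N2 sheds 80 kN to N1, N15, N17, N4, N7: 16 each.
    N1: 110+16 = 126 ≤ 130
    N15: 50+16 = 66 ≤ 80
    N17: 80+16 = 96 ≤ 160
    N4: 70+16 = 86 ≤ 110
    N7: 10+16 = 26 ≤ 70
  N8 sheds 150 kN to N29, N7: 75 each.
    N29: 60+75 = 135 ≤ 150
    N7: 26+75 = 101 > 70
Round 3 — N7 snaps.
  N7 sheds 101 kN to N9: 101 each.
    N9: 140+101 = 241 > 160
Round 4 — N9 snaps.
  N9 sheds 241 kN: no online neighbours, lost.
No further breaks.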